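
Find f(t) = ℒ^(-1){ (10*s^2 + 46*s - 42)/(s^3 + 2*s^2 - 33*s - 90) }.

Factor the denominator: s^3 + 2*s^2 - 33*s - 90 = (s - 6)*(s + 3)*(s + 5).
Partial fraction decomposition gives [6/(s - 6)] + [5/(s + 3)] + [-1/(s + 5)].
Invert each term: 6/(s - 6) ↔ 6e^(6t); 5/(s + 3) ↔ 5e^(-3t); -1/(s + 5) ↔ -e^(-5t).

f(t) = 6*exp(6*t) + 5*exp(-3*t) - exp(-5*t)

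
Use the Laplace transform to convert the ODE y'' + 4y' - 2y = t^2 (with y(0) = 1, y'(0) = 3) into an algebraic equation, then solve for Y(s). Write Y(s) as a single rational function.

Apply the Laplace transform to the equation.
With L{y''} = s^2 Y - s·y(0) - y'(0) and L{y'} = sY - y(0), with y(0) = 1, y'(0) = 3: the LHS transforms to (s^2 + 4*s - 2)Y - (s + 7).
The right side is L{t^2} = 2/s^3.
So (s^2 + 4*s - 2)Y = 2/s^3 + (s + 7).
Divide through and combine into a single rational function.

Y(s) = (s^4 + 7*s^3 + 2)/(s^5 + 4*s^4 - 2*s^3)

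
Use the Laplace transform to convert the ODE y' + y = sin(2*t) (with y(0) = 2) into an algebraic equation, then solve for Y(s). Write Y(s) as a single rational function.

Y(s) = (2*s^2 + 10)/(s^3 + s^2 + 4*s + 4)

Take the Laplace transform of both sides.
With L{y'} = sY - y(0) = sY - 2: the LHS transforms to (s + 1)Y - (2).
The right side is L{sin(2*t)} = 2/(s^2 + 4).
So (s + 1)Y = 2/(s^2 + 4) + (2).
Divide through and combine into a single rational function.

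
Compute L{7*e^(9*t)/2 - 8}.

By linearity of the Laplace transform, transform each term separately.
L{-8} = -8/s; (7/2)·[L{e^(9t)} = 1/(s - 9)].

7/(2*(s - 9)) - 8/s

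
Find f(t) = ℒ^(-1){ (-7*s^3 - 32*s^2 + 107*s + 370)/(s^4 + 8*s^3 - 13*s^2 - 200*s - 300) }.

f(t) = -exp(5*t) - exp(-2*t) - 3*exp(-5*t) - 2*exp(-6*t)

Factor the denominator: s^4 + 8*s^3 - 13*s^2 - 200*s - 300 = (s - 5)*(s + 2)*(s + 5)*(s + 6).
Partial fraction decomposition gives [-3/(s + 5)] + [-1/(s - 5)] + [-2/(s + 6)] + [-1/(s + 2)].
Invert each term: -3/(s + 5) ↔ -3e^(-5t); -1/(s - 5) ↔ -e^(5t); -2/(s + 6) ↔ -2e^(-6t); -1/(s + 2) ↔ -e^(-2t).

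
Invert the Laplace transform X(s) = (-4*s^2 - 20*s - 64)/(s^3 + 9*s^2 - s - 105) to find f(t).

Factor the denominator: s^3 + 9*s^2 - s - 105 = (s - 3)*(s + 5)*(s + 7).
Partial fraction decomposition gives [-2/(s - 3)] + [4/(s + 5)] + [-6/(s + 7)].
Invert each term: -2/(s - 3) ↔ -2e^(3t); 4/(s + 5) ↔ 4e^(-5t); -6/(s + 7) ↔ -6e^(-7t).

f(t) = -2*exp(3*t) + 4*exp(-5*t) - 6*exp(-7*t)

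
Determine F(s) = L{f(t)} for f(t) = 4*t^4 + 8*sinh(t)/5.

Apply the Laplace transform termwise.
(4)·[L{t^4} = 4!/s^5 = 24/s^5]; (8/5)·[L{sinh(t)} = 1/(s^2 - 1)].

F(s) = 8/(5*(s^2 - 1)) + 96/s^5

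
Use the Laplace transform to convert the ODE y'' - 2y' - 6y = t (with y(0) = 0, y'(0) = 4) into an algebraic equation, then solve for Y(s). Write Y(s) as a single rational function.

Y(s) = (4*s^2 + 1)/(s^4 - 2*s^3 - 6*s^2)

Laplace-transform each side.
The derivative rules (L{y''} = s^2 Y - s·y(0) - y'(0) and L{y'} = sY - y(0), with y(0) = 0, y'(0) = 4) turn the left side into (s^2 - 2*s - 6)Y - (4).
The right side is L{t} = s^(-2).
So (s^2 - 2*s - 6)Y = s^(-2) + (4).
Divide through and combine into a single rational function.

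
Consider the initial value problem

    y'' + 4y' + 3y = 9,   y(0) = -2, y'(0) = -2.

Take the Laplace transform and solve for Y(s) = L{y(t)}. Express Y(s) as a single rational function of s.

Y(s) = (-2*s^2 - 10*s + 9)/(s^3 + 4*s^2 + 3*s)

Apply the Laplace transform to the equation.
The derivative rules (L{y''} = s^2 Y - s·y(0) - y'(0) and L{y'} = sY - y(0), with y(0) = -2, y'(0) = -2) turn the left side into (s^2 + 4*s + 3)Y - (-2*s - 10).
The right side is L{9} = 9/s.
So (s^2 + 4*s + 3)Y = 9/s + (-2*s - 10).
Solve for Y(s) and write it as one ratio of polynomials.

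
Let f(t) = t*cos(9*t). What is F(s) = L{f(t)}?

F(s) = (s - 9)*(s + 9)/(s^2 + 81)^2

L{cos(9t)} = s/(s^2 + 81).
Then apply L{t·g(t)} = -d/ds[G(s)] with G(s) = s/(s^2 + 81):
differentiating 1 time and applying the sign gives (s - 9)*(s + 9)/(s^2 + 81)^2.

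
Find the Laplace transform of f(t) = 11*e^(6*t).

L{11} = 11/s.
By the first shifting theorem, multiplying by e^(6t) replaces s with s - 6.

11/(s - 6)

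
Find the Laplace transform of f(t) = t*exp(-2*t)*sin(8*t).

L{sin(8t)} = 8/(s^2 + 64).
Multiplying by e^(-2t) shifts s → s + 2, so L{exp(-2*t)*sin(8*t)} = 8/((s + 2)^2 + 64).
Then apply L{t·g(t)} = -d/ds[G(s)] with G(s) = 8/((s + 2)^2 + 64):
differentiating 1 time and applying the sign gives 16*(s + 2)/(s^2 + 4*s + 68)^2.

16*(s + 2)/(s^2 + 4*s + 68)^2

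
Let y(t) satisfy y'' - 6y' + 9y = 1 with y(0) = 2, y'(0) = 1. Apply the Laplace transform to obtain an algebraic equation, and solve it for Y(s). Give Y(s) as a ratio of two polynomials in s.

Y(s) = (2*s^2 - 11*s + 1)/(s^3 - 6*s^2 + 9*s)

Laplace-transform each side.
Using L{y''} = s^2 Y - s·y(0) - y'(0) and L{y'} = sY - y(0), with y(0) = 2, y'(0) = 1, the left side becomes (s^2 - 6*s + 9)Y - (2*s - 11).
The right side is L{1} = 1/s.
So (s^2 - 6*s + 9)Y = 1/s + (2*s - 11).
Isolate Y and clear denominators.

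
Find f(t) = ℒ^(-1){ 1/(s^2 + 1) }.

Since L{sin(t)} = 1/(s^2 + 1), the inverse is sin(t).

f(t) = sin(t)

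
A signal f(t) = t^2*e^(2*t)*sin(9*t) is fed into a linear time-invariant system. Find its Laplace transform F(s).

F(s) = 54*(s^2 - 4*s - 23)/(s^2 - 4*s + 85)^3

L{sin(9t)} = 9/(s^2 + 81).
Multiplying by e^(2t) shifts s → s - 2, so L{e^(2*t)*sin(9*t)} = 9/((s - 2)^2 + 81).
Then apply L{t^2·g(t)} = (-1)^2 d^2/ds^2[G(s)] with G(s) = 9/((s - 2)^2 + 81):
differentiating 2 times and applying the sign gives 54*(s^2 - 4*s - 23)/(s^2 - 4*s + 85)^3.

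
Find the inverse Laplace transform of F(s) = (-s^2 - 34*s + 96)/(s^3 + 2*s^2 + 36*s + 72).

-4*sin(6*t) - 5*cos(6*t) + 4*exp(-2*t)

Factor the denominator: s^3 + 2*s^2 + 36*s + 72 = (s + 2)*(s^2 + 36).
Partial fraction decomposition gives [4/(s + 2)] + [-5*s/(s^2 + 36)] + [-24/(s^2 + 36)].
Invert each term: 4/(s + 2) ↔ 4e^(-2t); -5·s/(s^2 + 36) ↔ -5cos(6t); -4·6/(s^2 + 36) ↔ -4sin(6t).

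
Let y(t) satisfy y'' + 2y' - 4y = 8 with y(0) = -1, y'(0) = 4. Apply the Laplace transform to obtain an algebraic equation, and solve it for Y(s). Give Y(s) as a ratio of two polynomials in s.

Y(s) = (-s^2 + 2*s + 8)/(s^3 + 2*s^2 - 4*s)

Transform both sides with L{·}.
The derivative rules (L{y''} = s^2 Y - s·y(0) - y'(0) and L{y'} = sY - y(0), with y(0) = -1, y'(0) = 4) turn the left side into (s^2 + 2*s - 4)Y - (-s + 2).
The right side is L{8} = 8/s.
So (s^2 + 2*s - 4)Y = 8/s + (-s + 2).
Divide through and combine into a single rational function.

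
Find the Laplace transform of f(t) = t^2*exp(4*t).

L{e^(4t)} = 1/(s - 4).
Then apply L{t^2·g(t)} = (-1)^2 d^2/ds^2[G(s)] with G(s) = 1/(s - 4):
differentiating 2 times and applying the sign gives 2/(s - 4)^3.

2/(s - 4)^3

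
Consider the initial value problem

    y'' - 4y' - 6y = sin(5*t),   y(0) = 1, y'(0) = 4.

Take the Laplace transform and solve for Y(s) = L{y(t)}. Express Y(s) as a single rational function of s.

Y(s) = (s^3 + 25*s + 5)/(s^4 - 4*s^3 + 19*s^2 - 100*s - 150)

Laplace-transform each side.
Using L{y''} = s^2 Y - s·y(0) - y'(0) and L{y'} = sY - y(0), with y(0) = 1, y'(0) = 4, the left side becomes (s^2 - 4*s - 6)Y - (s).
The right side is L{sin(5*t)} = 5/(s^2 + 25).
So (s^2 - 4*s - 6)Y = 5/(s^2 + 25) + (s).
Divide through and combine into a single rational function.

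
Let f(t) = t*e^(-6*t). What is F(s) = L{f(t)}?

F(s) = (s + 6)^(-2)

L{e^(-6t)} = 1/(s + 6).
Then apply L{t·g(t)} = -d/ds[G(s)] with G(s) = 1/(s + 6):
differentiating 1 time and applying the sign gives (s + 6)^(-2).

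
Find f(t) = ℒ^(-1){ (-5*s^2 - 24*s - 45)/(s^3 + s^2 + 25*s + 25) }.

f(t) = -4*sin(5*t) - 4*cos(5*t) - exp(-t)

Factor the denominator: s^3 + s^2 + 25*s + 25 = (s + 1)*(s^2 + 25).
Partial fraction decomposition gives [-1/(s + 1)] + [-4*s/(s^2 + 25)] + [-20/(s^2 + 25)].
Invert each term: -1/(s + 1) ↔ -e^(-t); -4·s/(s^2 + 25) ↔ -4cos(5t); -4·5/(s^2 + 25) ↔ -4sin(5t).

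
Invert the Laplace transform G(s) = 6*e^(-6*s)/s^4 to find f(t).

f(t) = Heaviside(t - 6)*((t - 6)^3)

The factor e^(-6s) signals a time shift by c = 6 (second shifting theorem).
L{t^3} = 3!/s^4 = 6/s^4, so L^-1{6/s^4} = t^3.
Hence the inverse is u(t - 6) times that function evaluated at t - 6.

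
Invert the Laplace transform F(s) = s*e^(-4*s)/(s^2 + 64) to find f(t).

The factor e^(-4s) signals a time shift by c = 4 (second shifting theorem).
L{cos(8t)} = s/(s^2 + 64), so L^-1{s/(s^2 + 64)} = cos(8*t).
Hence the inverse is u(t - 4) times that function evaluated at t - 4.

f(t) = Heaviside(t - 4)*(cos(8*t - 32))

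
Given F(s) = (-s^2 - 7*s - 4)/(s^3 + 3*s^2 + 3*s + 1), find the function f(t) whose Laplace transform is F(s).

Factor the denominator: s^3 + 3*s^2 + 3*s + 1 = (s + 1)^3.
Partial fraction decomposition gives [-1/(s + 1)] + [-5/(s + 1)^2] + [2/(s + 1)^3].
Invert each term: -1/(s + 1) ↔ -e^(-t); -5/(s + 1)^2 ↔ -5t·e^(-t); 2/(s + 1)^3 ↔ (1)t^2·e^(-t).

f(t) = t^2*exp(-t) - 5*t*exp(-t) - exp(-t)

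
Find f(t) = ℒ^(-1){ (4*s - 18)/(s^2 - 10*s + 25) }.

Factor the denominator: s^2 - 10*s + 25 = (s - 5)^2.
Partial fraction decomposition gives [4/(s - 5)] + [2/(s - 5)^2].
Invert each term: 4/(s - 5) ↔ 4e^(5t); 2/(s - 5)^2 ↔ 2t·e^(5t).

f(t) = 2*t*exp(5*t) + 4*exp(5*t)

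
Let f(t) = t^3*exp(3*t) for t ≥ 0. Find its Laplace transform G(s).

L{t^3} = 3!/s^4 = 6/s^4.
By the first shifting theorem, multiplying by e^(3t) replaces s with s - 3.

G(s) = 6/(s - 3)^4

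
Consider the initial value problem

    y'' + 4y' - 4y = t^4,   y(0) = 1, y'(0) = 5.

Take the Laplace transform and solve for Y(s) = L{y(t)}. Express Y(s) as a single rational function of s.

Y(s) = (s^6 + 9*s^5 + 24)/(s^7 + 4*s^6 - 4*s^5)

Transform both sides with L{·}.
Using L{y''} = s^2 Y - s·y(0) - y'(0) and L{y'} = sY - y(0), with y(0) = 1, y'(0) = 5, the left side becomes (s^2 + 4*s - 4)Y - (s + 9).
The right side is L{t^4} = 24/s^5.
So (s^2 + 4*s - 4)Y = 24/s^5 + (s + 9).
Solve for Y(s) and write it as one ratio of polynomials.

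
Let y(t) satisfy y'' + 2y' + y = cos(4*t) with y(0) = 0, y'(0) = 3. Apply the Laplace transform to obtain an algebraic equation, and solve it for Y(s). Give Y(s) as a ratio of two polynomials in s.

Y(s) = (3*s^2 + s + 48)/(s^4 + 2*s^3 + 17*s^2 + 32*s + 16)

Laplace-transform each side.
Using L{y''} = s^2 Y - s·y(0) - y'(0) and L{y'} = sY - y(0), with y(0) = 0, y'(0) = 3, the left side becomes (s^2 + 2*s + 1)Y - (3).
The right side is L{cos(4*t)} = s/(s^2 + 16).
So (s^2 + 2*s + 1)Y = s/(s^2 + 16) + (3).
Solve for Y(s) and write it as one ratio of polynomials.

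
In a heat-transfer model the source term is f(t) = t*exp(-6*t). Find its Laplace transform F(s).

F(s) = (s + 6)^(-2)

L{e^(-6t)} = 1/(s + 6).
Then apply L{t·g(t)} = -d/ds[G(s)] with G(s) = 1/(s + 6):
differentiating 1 time and applying the sign gives (s + 6)^(-2).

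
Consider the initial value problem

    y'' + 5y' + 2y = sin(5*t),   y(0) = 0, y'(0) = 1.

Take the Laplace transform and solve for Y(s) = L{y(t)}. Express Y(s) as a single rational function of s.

Transform both sides with L{·}.
The derivative rules (L{y''} = s^2 Y - s·y(0) - y'(0) and L{y'} = sY - y(0), with y(0) = 0, y'(0) = 1) turn the left side into (s^2 + 5*s + 2)Y - (1).
The right side is L{sin(5*t)} = 5/(s^2 + 25).
So (s^2 + 5*s + 2)Y = 5/(s^2 + 25) + (1).
Divide through and combine into a single rational function.

Y(s) = (s^2 + 30)/(s^4 + 5*s^3 + 27*s^2 + 125*s + 50)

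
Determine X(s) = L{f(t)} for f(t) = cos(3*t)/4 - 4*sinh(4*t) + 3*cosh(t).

By linearity of the Laplace transform, transform each term separately.
(3)·[L{cosh(t)} = s/(s^2 - 1)]; (1/4)·[L{cos(3t)} = s/(s^2 + 9)]; (-4)·[L{sinh(4t)} = 4/(s^2 - 16)].

X(s) = s/(4*(s^2 + 9)) + 3*s/(s^2 - 1) - 16/(s^2 - 16)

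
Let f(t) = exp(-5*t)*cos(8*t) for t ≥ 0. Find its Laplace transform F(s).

F(s) = (s + 5)/((s + 5)^2 + 64)

L{cos(8t)} = s/(s^2 + 64).
By the first shifting theorem, multiplying by e^(-5t) replaces s with s + 5.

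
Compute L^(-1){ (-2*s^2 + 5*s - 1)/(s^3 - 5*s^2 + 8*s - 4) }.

t*exp(2*t) - 4*exp(2*t) + 2*exp(t)

Factor the denominator: s^3 - 5*s^2 + 8*s - 4 = (s - 2)^2*(s - 1).
Partial fraction decomposition gives [-4/(s - 2)] + [(s - 2)^(-2)] + [2/(s - 1)].
Invert each term: -4/(s - 2) ↔ -4e^(2t); 1/(s - 2)^2 ↔ t·e^(2t); 2/(s - 1) ↔ 2e^(t).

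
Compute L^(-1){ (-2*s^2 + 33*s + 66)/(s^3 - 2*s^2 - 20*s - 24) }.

Factor the denominator: s^3 - 2*s^2 - 20*s - 24 = (s - 6)*(s + 2)^2.
Partial fraction decomposition gives [-5/(s + 2)] + [(s + 2)^(-2)] + [3/(s - 6)].
Invert each term: -5/(s + 2) ↔ -5e^(-2t); 1/(s + 2)^2 ↔ t·e^(-2t); 3/(s - 6) ↔ 3e^(6t).

t*exp(-2*t) + 3*exp(6*t) - 5*exp(-2*t)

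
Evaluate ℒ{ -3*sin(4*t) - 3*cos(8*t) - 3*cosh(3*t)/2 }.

-3*s/(s^2 + 64) - 3*s/(2*(s^2 - 9)) - 12/(s^2 + 16)

By linearity of the Laplace transform, transform each term separately.
(-3)·[L{cos(8t)} = s/(s^2 + 64)]; (-3)·[L{sin(4t)} = 4/(s^2 + 16)]; (-3/2)·[L{cosh(3t)} = s/(s^2 - 9)].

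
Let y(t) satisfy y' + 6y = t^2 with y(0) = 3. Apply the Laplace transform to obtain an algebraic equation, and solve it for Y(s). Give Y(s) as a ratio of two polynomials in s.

Transform both sides with L{·}.
With L{y'} = sY - y(0) = sY - 3: the LHS transforms to (s + 6)Y - (3).
The right side is L{t^2} = 2/s^3.
So (s + 6)Y = 2/s^3 + (3).
Isolate Y and clear denominators.

Y(s) = (3*s^3 + 2)/(s^4 + 6*s^3)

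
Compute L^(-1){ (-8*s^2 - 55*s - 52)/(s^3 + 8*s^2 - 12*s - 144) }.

t*exp(-6*t) - 4*exp(4*t) - 4*exp(-6*t)

Factor the denominator: s^3 + 8*s^2 - 12*s - 144 = (s - 4)*(s + 6)^2.
Partial fraction decomposition gives [-4/(s + 6)] + [(s + 6)^(-2)] + [-4/(s - 4)].
Invert each term: -4/(s + 6) ↔ -4e^(-6t); 1/(s + 6)^2 ↔ t·e^(-6t); -4/(s - 4) ↔ -4e^(4t).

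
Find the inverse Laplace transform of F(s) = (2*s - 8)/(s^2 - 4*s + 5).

-4*exp(2*t)*sin(t) + 2*exp(2*t)*cos(t)

Complete the square in the denominator: s^2 - 4*s + 5 = (s - 2)^2 + 1^2.
Split the numerator to match: 2*s - 8 = 2·(s - 2) - 4·1.
Invert each term: 2·(s - 2)/((s - 2)^2 + 1) ↔ 2e^(2t)cos(t); -4·1/((s - 2)^2 + 1) ↔ -4e^(2t)sin(t).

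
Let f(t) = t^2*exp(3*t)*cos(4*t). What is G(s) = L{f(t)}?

L{cos(4t)} = s/(s^2 + 16).
Multiplying by e^(3t) shifts s → s - 3, so L{exp(3*t)*cos(4*t)} = (s - 3)/((s - 3)^2 + 16).
Then apply L{t^2·g(t)} = (-1)^2 d^2/ds^2[H(s)] with H(s) = (s - 3)/((s - 3)^2 + 16):
differentiating 2 times and applying the sign gives 2*(s - 3)*(s^2 - 6*s - 39)/(s^2 - 6*s + 25)^3.

G(s) = 2*(s - 3)*(s^2 - 6*s - 39)/(s^2 - 6*s + 25)^3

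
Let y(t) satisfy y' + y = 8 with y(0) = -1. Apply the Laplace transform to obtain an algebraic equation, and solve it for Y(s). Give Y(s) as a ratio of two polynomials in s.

Transform both sides with L{·}.
Using L{y'} = sY - y(0) = sY - (-1), the left side becomes (s + 1)Y - (-1).
The right side is L{8} = 8/s.
So (s + 1)Y = 8/s + (-1).
Divide through and combine into a single rational function.

Y(s) = (-s + 8)/(s^2 + s)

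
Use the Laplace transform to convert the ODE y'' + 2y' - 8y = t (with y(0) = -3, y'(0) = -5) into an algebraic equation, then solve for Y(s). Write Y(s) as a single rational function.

Y(s) = (-3*s^3 - 11*s^2 + 1)/(s^4 + 2*s^3 - 8*s^2)

Take the Laplace transform of both sides.
Using L{y''} = s^2 Y - s·y(0) - y'(0) and L{y'} = sY - y(0), with y(0) = -3, y'(0) = -5, the left side becomes (s^2 + 2*s - 8)Y - (-3*s - 11).
The right side is L{t} = s^(-2).
So (s^2 + 2*s - 8)Y = s^(-2) + (-3*s - 11).
Divide through and combine into a single rational function.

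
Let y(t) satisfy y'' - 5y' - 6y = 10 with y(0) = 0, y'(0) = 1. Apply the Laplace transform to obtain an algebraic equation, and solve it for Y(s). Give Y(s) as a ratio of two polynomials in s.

Y(s) = (s + 10)/(s^3 - 5*s^2 - 6*s)

Apply the Laplace transform to the equation.
The derivative rules (L{y''} = s^2 Y - s·y(0) - y'(0) and L{y'} = sY - y(0), with y(0) = 0, y'(0) = 1) turn the left side into (s^2 - 5*s - 6)Y - (1).
The right side is L{10} = 10/s.
So (s^2 - 5*s - 6)Y = 10/s + (1).
Isolate Y and clear denominators.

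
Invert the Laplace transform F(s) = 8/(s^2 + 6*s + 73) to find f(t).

Rewrite the denominator: s^2 + 6*s + 73 = (s + 3)^2 + 64.
The form in (s + 3) signals a first-shifting-theorem factor e^(-3t).
Since L{sin(8t)} = 8/(s^2 + 64), the inverse is e^(-3*t)*sin(8*t).

f(t) = exp(-3*t)*sin(8*t)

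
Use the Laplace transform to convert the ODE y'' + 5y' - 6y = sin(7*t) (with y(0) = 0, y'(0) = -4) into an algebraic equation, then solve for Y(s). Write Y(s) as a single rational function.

Apply the Laplace transform to the equation.
Using L{y''} = s^2 Y - s·y(0) - y'(0) and L{y'} = sY - y(0), with y(0) = 0, y'(0) = -4, the left side becomes (s^2 + 5*s - 6)Y - (-4).
The right side is L{sin(7*t)} = 7/(s^2 + 49).
So (s^2 + 5*s - 6)Y = 7/(s^2 + 49) + (-4).
Isolate Y and clear denominators.

Y(s) = (-4*s^2 - 189)/(s^4 + 5*s^3 + 43*s^2 + 245*s - 294)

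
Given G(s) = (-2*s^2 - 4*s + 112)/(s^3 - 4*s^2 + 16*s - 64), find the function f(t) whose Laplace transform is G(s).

f(t) = 2*exp(4*t) - 5*sin(4*t) - 4*cos(4*t)

Factor the denominator: s^3 - 4*s^2 + 16*s - 64 = (s - 4)*(s^2 + 16).
Partial fraction decomposition gives [2/(s - 4)] + [-4*s/(s^2 + 16)] + [-20/(s^2 + 16)].
Invert each term: 2/(s - 4) ↔ 2e^(4t); -4·s/(s^2 + 16) ↔ -4cos(4t); -5·4/(s^2 + 16) ↔ -5sin(4t).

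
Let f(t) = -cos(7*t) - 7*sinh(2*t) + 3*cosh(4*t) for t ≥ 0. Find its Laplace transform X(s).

Apply the Laplace transform termwise.
(3)·[L{cosh(4t)} = s/(s^2 - 16)]; (-1)·[L{cos(7t)} = s/(s^2 + 49)]; (-7)·[L{sinh(2t)} = 2/(s^2 - 4)].

X(s) = -s/(s^2 + 49) + 3*s/(s^2 - 16) - 14/(s^2 - 4)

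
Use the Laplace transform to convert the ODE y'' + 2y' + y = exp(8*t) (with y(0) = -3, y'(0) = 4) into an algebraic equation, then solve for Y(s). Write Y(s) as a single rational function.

Apply the Laplace transform to the equation.
With L{y''} = s^2 Y - s·y(0) - y'(0) and L{y'} = sY - y(0), with y(0) = -3, y'(0) = 4: the LHS transforms to (s^2 + 2*s + 1)Y - (-3*s - 2).
The right side is L{exp(8*t)} = 1/(s - 8).
So (s^2 + 2*s + 1)Y = 1/(s - 8) + (-3*s - 2).
Divide through and combine into a single rational function.

Y(s) = (-3*s^2 + 22*s + 17)/(s^3 - 6*s^2 - 15*s - 8)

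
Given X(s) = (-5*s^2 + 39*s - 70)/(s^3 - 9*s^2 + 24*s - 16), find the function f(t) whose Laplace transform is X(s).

f(t) = 2*t*exp(4*t) - exp(4*t) - 4*exp(t)

Factor the denominator: s^3 - 9*s^2 + 24*s - 16 = (s - 4)^2*(s - 1).
Partial fraction decomposition gives [-1/(s - 4)] + [2/(s - 4)^2] + [-4/(s - 1)].
Invert each term: -1/(s - 4) ↔ -e^(4t); 2/(s - 4)^2 ↔ 2t·e^(4t); -4/(s - 1) ↔ -4e^(t).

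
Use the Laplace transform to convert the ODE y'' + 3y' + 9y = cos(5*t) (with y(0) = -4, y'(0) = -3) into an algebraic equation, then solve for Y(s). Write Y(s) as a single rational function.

Laplace-transform each side.
With L{y''} = s^2 Y - s·y(0) - y'(0) and L{y'} = sY - y(0), with y(0) = -4, y'(0) = -3: the LHS transforms to (s^2 + 3*s + 9)Y - (-4*s - 15).
The right side is L{cos(5*t)} = s/(s^2 + 25).
So (s^2 + 3*s + 9)Y = s/(s^2 + 25) + (-4*s - 15).
Isolate Y and clear denominators.

Y(s) = (-4*s^3 - 15*s^2 - 99*s - 375)/(s^4 + 3*s^3 + 34*s^2 + 75*s + 225)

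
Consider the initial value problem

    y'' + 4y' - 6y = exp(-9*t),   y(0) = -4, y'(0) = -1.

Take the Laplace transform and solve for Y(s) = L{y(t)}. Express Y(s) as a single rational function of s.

Transform both sides with L{·}.
With L{y''} = s^2 Y - s·y(0) - y'(0) and L{y'} = sY - y(0), with y(0) = -4, y'(0) = -1: the LHS transforms to (s^2 + 4*s - 6)Y - (-4*s - 17).
The right side is L{exp(-9*t)} = 1/(s + 9).
So (s^2 + 4*s - 6)Y = 1/(s + 9) + (-4*s - 17).
Divide through and combine into a single rational function.

Y(s) = (-4*s^2 - 53*s - 152)/(s^3 + 13*s^2 + 30*s - 54)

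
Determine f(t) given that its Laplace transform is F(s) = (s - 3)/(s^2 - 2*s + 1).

f(t) = -2*t*exp(t) + exp(t)

Factor the denominator: s^2 - 2*s + 1 = (s - 1)^2.
Partial fraction decomposition gives [1/(s - 1)] + [-2/(s - 1)^2].
Invert each term: 1/(s - 1) ↔ e^(t); -2/(s - 1)^2 ↔ -2t·e^(t).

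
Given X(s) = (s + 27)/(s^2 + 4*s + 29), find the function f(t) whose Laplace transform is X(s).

f(t) = 5*exp(-2*t)*sin(5*t) + exp(-2*t)*cos(5*t)

Complete the square in the denominator: s^2 + 4*s + 29 = (s + 2)^2 + 5^2.
Split the numerator to match: s + 27 = 1·(s + 2) + 5·5.
Invert each term: 1·(s + 2)/((s + 2)^2 + 25) ↔ e^(-2t)cos(5t); 5·5/((s + 2)^2 + 25) ↔ 5e^(-2t)sin(5t).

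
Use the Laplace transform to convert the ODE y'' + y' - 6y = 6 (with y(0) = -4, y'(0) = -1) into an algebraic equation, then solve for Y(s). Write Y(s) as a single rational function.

Laplace-transform each side.
With L{y''} = s^2 Y - s·y(0) - y'(0) and L{y'} = sY - y(0), with y(0) = -4, y'(0) = -1: the LHS transforms to (s^2 + s - 6)Y - (-4*s - 5).
The right side is L{6} = 6/s.
So (s^2 + s - 6)Y = 6/s + (-4*s - 5).
Divide through and combine into a single rational function.

Y(s) = (-4*s^2 - 5*s + 6)/(s^3 + s^2 - 6*s)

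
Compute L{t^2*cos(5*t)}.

2*s*(s^2 - 75)/(s^2 + 25)^3

L{cos(5t)} = s/(s^2 + 25).
Then apply L{t^2·g(t)} = (-1)^2 d^2/ds^2[G(s)] with G(s) = s/(s^2 + 25):
differentiating 2 times and applying the sign gives 2*s*(s^2 - 75)/(s^2 + 25)^3.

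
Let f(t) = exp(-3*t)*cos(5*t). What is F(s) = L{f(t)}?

F(s) = (s + 3)/((s + 3)^2 + 25)

L{cos(5t)} = s/(s^2 + 25).
By the first shifting theorem, multiplying by e^(-3t) replaces s with s + 3.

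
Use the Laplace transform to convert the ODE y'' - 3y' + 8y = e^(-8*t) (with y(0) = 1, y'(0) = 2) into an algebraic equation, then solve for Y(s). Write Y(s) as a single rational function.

Y(s) = (s^2 + 7*s - 7)/(s^3 + 5*s^2 - 16*s + 64)

Laplace-transform each side.
The derivative rules (L{y''} = s^2 Y - s·y(0) - y'(0) and L{y'} = sY - y(0), with y(0) = 1, y'(0) = 2) turn the left side into (s^2 - 3*s + 8)Y - (s - 1).
The right side is L{e^(-8*t)} = 1/(s + 8).
So (s^2 - 3*s + 8)Y = 1/(s + 8) + (s - 1).
Solve for Y(s) and write it as one ratio of polynomials.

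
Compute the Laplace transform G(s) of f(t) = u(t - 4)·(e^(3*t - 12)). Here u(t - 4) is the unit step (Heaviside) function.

G(s) = exp(-4*s)/(s - 3)

By the second shifting theorem, L{u(t - c)·g(t - c)} = e^(-cs)·H(s) with c = 4 and H(s) = L{g(t)}.
L{e^(3t)} = 1/(s - 3).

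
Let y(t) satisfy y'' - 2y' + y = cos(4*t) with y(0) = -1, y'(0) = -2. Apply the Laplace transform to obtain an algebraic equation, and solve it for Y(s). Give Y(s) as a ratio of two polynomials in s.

Take the Laplace transform of both sides.
The derivative rules (L{y''} = s^2 Y - s·y(0) - y'(0) and L{y'} = sY - y(0), with y(0) = -1, y'(0) = -2) turn the left side into (s^2 - 2*s + 1)Y - (-s).
The right side is L{cos(4*t)} = s/(s^2 + 16).
So (s^2 - 2*s + 1)Y = s/(s^2 + 16) + (-s).
Isolate Y and clear denominators.

Y(s) = (-s^3 - 15*s)/(s^4 - 2*s^3 + 17*s^2 - 32*s + 16)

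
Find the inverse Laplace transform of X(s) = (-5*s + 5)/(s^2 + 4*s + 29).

3*exp(-2*t)*sin(5*t) - 5*exp(-2*t)*cos(5*t)

Complete the square in the denominator: s^2 + 4*s + 29 = (s + 2)^2 + 5^2.
Split the numerator to match: -5*s + 5 = -5·(s + 2) + 3·5.
Invert each term: -5·(s + 2)/((s + 2)^2 + 25) ↔ -5e^(-2t)cos(5t); 3·5/((s + 2)^2 + 25) ↔ 3e^(-2t)sin(5t).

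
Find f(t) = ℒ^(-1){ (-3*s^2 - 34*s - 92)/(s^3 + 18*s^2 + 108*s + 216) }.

f(t) = 2*t^2*exp(-6*t) + 2*t*exp(-6*t) - 3*exp(-6*t)

Factor the denominator: s^3 + 18*s^2 + 108*s + 216 = (s + 6)^3.
Partial fraction decomposition gives [-3/(s + 6)] + [2/(s + 6)^2] + [4/(s + 6)^3].
Invert each term: -3/(s + 6) ↔ -3e^(-6t); 2/(s + 6)^2 ↔ 2t·e^(-6t); 4/(s + 6)^3 ↔ (2)t^2·e^(-6t).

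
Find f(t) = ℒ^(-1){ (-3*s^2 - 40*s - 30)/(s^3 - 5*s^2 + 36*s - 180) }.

f(t) = -5*exp(5*t) - 5*sin(6*t) + 2*cos(6*t)

Factor the denominator: s^3 - 5*s^2 + 36*s - 180 = (s - 5)*(s^2 + 36).
Partial fraction decomposition gives [-5/(s - 5)] + [2*s/(s^2 + 36)] + [-30/(s^2 + 36)].
Invert each term: -5/(s - 5) ↔ -5e^(5t); 2·s/(s^2 + 36) ↔ 2cos(6t); -5·6/(s^2 + 36) ↔ -5sin(6t).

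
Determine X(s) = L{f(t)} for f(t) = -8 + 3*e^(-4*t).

The transform is linear, so treat each term independently.
(3)·[L{e^(-4t)} = 1/(s + 4)]; L{-8} = -8/s.

X(s) = 3/(s + 4) - 8/s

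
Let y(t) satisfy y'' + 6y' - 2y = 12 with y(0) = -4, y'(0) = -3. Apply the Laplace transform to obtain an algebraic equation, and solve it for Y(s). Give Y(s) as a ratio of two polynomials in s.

Take the Laplace transform of both sides.
Using L{y''} = s^2 Y - s·y(0) - y'(0) and L{y'} = sY - y(0), with y(0) = -4, y'(0) = -3, the left side becomes (s^2 + 6*s - 2)Y - (-4*s - 27).
The right side is L{12} = 12/s.
So (s^2 + 6*s - 2)Y = 12/s + (-4*s - 27).
Solve for Y(s) and write it as one ratio of polynomials.

Y(s) = (-4*s^2 - 27*s + 12)/(s^3 + 6*s^2 - 2*s)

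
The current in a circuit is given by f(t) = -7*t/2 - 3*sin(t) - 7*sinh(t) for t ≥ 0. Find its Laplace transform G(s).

The transform is linear, so treat each term independently.
(-7)·[L{sinh(t)} = 1/(s^2 - 1)]; (-3)·[L{sin(t)} = 1/(s^2 + 1)]; (-7/2)·[L{t} = 1!/s^2 = 1/s^2].

G(s) = -3/(s^2 + 1) - 7/(s^2 - 1) - 7/(2*s^2)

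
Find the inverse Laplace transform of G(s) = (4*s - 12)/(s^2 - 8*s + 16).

Factor the denominator: s^2 - 8*s + 16 = (s - 4)^2.
Partial fraction decomposition gives [4/(s - 4)] + [4/(s - 4)^2].
Invert each term: 4/(s - 4) ↔ 4e^(4t); 4/(s - 4)^2 ↔ 4t·e^(4t).

4*t*exp(4*t) + 4*exp(4*t)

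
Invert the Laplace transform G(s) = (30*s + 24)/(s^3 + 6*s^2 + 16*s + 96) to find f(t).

f(t) = 3*sin(4*t) + 3*cos(4*t) - 3*exp(-6*t)

Factor the denominator: s^3 + 6*s^2 + 16*s + 96 = (s + 6)*(s^2 + 16).
Partial fraction decomposition gives [-3/(s + 6)] + [3*s/(s^2 + 16)] + [12/(s^2 + 16)].
Invert each term: -3/(s + 6) ↔ -3e^(-6t); 3·s/(s^2 + 16) ↔ 3cos(4t); 3·4/(s^2 + 16) ↔ 3sin(4t).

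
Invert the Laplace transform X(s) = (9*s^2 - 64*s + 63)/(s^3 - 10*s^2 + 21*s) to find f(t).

f(t) = 2*exp(7*t) + 4*exp(3*t) + 3

Factor the denominator: s^3 - 10*s^2 + 21*s = s*(s - 7)*(s - 3).
Partial fraction decomposition gives [2/(s - 7)] + [4/(s - 3)] + [3/s].
Invert each term: 2/(s - 7) ↔ 2e^(7t); 4/(s - 3) ↔ 4e^(3t); 3/(s - 0) ↔ 3e^(0t).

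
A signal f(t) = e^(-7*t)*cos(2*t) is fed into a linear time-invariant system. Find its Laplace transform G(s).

L{cos(2t)} = s/(s^2 + 4).
By the first shifting theorem, multiplying by e^(-7t) replaces s with s + 7.

G(s) = (s + 7)/((s + 7)^2 + 4)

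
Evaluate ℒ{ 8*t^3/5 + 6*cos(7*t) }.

6*s/(s^2 + 49) + 48/(5*s^4)

Apply the Laplace transform termwise.
(6)·[L{cos(7t)} = s/(s^2 + 49)]; (8/5)·[L{t^3} = 3!/s^4 = 6/s^4].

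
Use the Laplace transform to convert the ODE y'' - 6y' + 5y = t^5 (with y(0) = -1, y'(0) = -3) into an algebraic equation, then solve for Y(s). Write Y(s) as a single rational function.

Apply the Laplace transform to the equation.
Using L{y''} = s^2 Y - s·y(0) - y'(0) and L{y'} = sY - y(0), with y(0) = -1, y'(0) = -3, the left side becomes (s^2 - 6*s + 5)Y - (-s + 3).
The right side is L{t^5} = 120/s^6.
So (s^2 - 6*s + 5)Y = 120/s^6 + (-s + 3).
Solve for Y(s) and write it as one ratio of polynomials.

Y(s) = (-s^7 + 3*s^6 + 120)/(s^8 - 6*s^7 + 5*s^6)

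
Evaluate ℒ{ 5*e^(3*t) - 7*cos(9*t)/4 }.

The transform is linear, so treat each term independently.
(-7/4)·[L{cos(9t)} = s/(s^2 + 81)]; (5)·[L{e^(3t)} = 1/(s - 3)].

-7*s/(4*(s^2 + 81)) + 5/(s - 3)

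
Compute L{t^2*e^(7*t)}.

2/(s - 7)^3

L{e^(7t)} = 1/(s - 7).
Then apply L{t^2·g(t)} = (-1)^2 d^2/ds^2[G(s)] with G(s) = 1/(s - 7):
differentiating 2 times and applying the sign gives 2/(s - 7)^3.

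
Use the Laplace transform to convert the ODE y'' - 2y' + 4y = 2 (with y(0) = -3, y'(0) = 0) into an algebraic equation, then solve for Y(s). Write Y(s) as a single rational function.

Y(s) = (-3*s^2 + 6*s + 2)/(s^3 - 2*s^2 + 4*s)

Laplace-transform each side.
With L{y''} = s^2 Y - s·y(0) - y'(0) and L{y'} = sY - y(0), with y(0) = -3, y'(0) = 0: the LHS transforms to (s^2 - 2*s + 4)Y - (-3*s + 6).
The right side is L{2} = 2/s.
So (s^2 - 2*s + 4)Y = 2/s + (-3*s + 6).
Solve for Y(s) and write it as one ratio of polynomials.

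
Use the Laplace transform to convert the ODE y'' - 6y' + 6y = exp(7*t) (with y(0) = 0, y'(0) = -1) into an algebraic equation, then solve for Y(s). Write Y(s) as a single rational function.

Take the Laplace transform of both sides.
Using L{y''} = s^2 Y - s·y(0) - y'(0) and L{y'} = sY - y(0), with y(0) = 0, y'(0) = -1, the left side becomes (s^2 - 6*s + 6)Y - (-1).
The right side is L{exp(7*t)} = 1/(s - 7).
So (s^2 - 6*s + 6)Y = 1/(s - 7) + (-1).
Isolate Y and clear denominators.

Y(s) = (-s + 8)/(s^3 - 13*s^2 + 48*s - 42)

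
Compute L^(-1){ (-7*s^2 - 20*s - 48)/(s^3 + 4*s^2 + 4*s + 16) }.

-4*sin(2*t) - 3*cos(2*t) - 4*exp(-4*t)

Factor the denominator: s^3 + 4*s^2 + 4*s + 16 = (s + 4)*(s^2 + 4).
Partial fraction decomposition gives [-4/(s + 4)] + [-3*s/(s^2 + 4)] + [-8/(s^2 + 4)].
Invert each term: -4/(s + 4) ↔ -4e^(-4t); -3·s/(s^2 + 4) ↔ -3cos(2t); -4·2/(s^2 + 4) ↔ -4sin(2t).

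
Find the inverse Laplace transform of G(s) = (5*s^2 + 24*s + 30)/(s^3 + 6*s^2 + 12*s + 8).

t^2*exp(-2*t) + 4*t*exp(-2*t) + 5*exp(-2*t)

Factor the denominator: s^3 + 6*s^2 + 12*s + 8 = (s + 2)^3.
Partial fraction decomposition gives [5/(s + 2)] + [4/(s + 2)^2] + [2/(s + 2)^3].
Invert each term: 5/(s + 2) ↔ 5e^(-2t); 4/(s + 2)^2 ↔ 4t·e^(-2t); 2/(s + 2)^3 ↔ (1)t^2·e^(-2t).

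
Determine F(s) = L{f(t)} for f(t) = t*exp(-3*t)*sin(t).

L{sin(t)} = 1/(s^2 + 1).
Multiplying by e^(-3t) shifts s → s + 3, so L{exp(-3*t)*sin(t)} = 1/((s + 3)^2 + 1).
Then apply L{t·g(t)} = -d/ds[G(s)] with G(s) = 1/((s + 3)^2 + 1):
differentiating 1 time and applying the sign gives 2*(s + 3)/(s^2 + 6*s + 10)^2.

F(s) = 2*(s + 3)/(s^2 + 6*s + 10)^2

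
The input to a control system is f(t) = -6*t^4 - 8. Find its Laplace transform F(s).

F(s) = -8/s - 144/s^5

Apply the Laplace transform termwise.
(-6)·[L{t^4} = 4!/s^5 = 24/s^5]; L{-8} = -8/s.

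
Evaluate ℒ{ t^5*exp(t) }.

120/(s - 1)^6

L{t^5} = 5!/s^6 = 120/s^6.
By the first shifting theorem, multiplying by e^(t) replaces s with s - 1.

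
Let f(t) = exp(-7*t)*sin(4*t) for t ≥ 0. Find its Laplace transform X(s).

L{sin(4t)} = 4/(s^2 + 16).
By the first shifting theorem, multiplying by e^(-7t) replaces s with s + 7.

X(s) = 4/((s + 7)^2 + 16)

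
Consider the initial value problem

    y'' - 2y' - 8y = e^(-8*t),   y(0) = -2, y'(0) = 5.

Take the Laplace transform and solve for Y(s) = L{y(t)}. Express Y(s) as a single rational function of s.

Apply the Laplace transform to the equation.
The derivative rules (L{y''} = s^2 Y - s·y(0) - y'(0) and L{y'} = sY - y(0), with y(0) = -2, y'(0) = 5) turn the left side into (s^2 - 2*s - 8)Y - (-2*s + 9).
The right side is L{e^(-8*t)} = 1/(s + 8).
So (s^2 - 2*s - 8)Y = 1/(s + 8) + (-2*s + 9).
Isolate Y and clear denominators.

Y(s) = (-2*s^2 - 7*s + 73)/(s^3 + 6*s^2 - 24*s - 64)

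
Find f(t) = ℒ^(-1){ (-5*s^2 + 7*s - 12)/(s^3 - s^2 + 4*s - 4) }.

f(t) = -2*exp(t) + 2*sin(2*t) - 3*cos(2*t)

Factor the denominator: s^3 - s^2 + 4*s - 4 = (s - 1)*(s^2 + 4).
Partial fraction decomposition gives [-2/(s - 1)] + [-3*s/(s^2 + 4)] + [4/(s^2 + 4)].
Invert each term: -2/(s - 1) ↔ -2e^(t); -3·s/(s^2 + 4) ↔ -3cos(2t); 2·2/(s^2 + 4) ↔ 2sin(2t).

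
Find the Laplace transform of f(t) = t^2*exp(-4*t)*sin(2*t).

4*(3*s^2 + 24*s + 44)/(s^2 + 8*s + 20)^3

L{sin(2t)} = 2/(s^2 + 4).
Multiplying by e^(-4t) shifts s → s + 4, so L{exp(-4*t)*sin(2*t)} = 2/((s + 4)^2 + 4).
Then apply L{t^2·g(t)} = (-1)^2 d^2/ds^2[G(s)] with G(s) = 2/((s + 4)^2 + 4):
differentiating 2 times and applying the sign gives 4*(3*s^2 + 24*s + 44)/(s^2 + 8*s + 20)^3.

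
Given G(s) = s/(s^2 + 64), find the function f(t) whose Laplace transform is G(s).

f(t) = cos(8*t)

Since L{cos(8t)} = s/(s^2 + 64), the inverse is cos(8*t).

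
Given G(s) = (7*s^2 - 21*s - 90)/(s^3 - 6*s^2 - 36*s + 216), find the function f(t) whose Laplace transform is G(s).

Factor the denominator: s^3 - 6*s^2 - 36*s + 216 = (s - 6)^2*(s + 6).
Partial fraction decomposition gives [5/(s - 6)] + [3/(s - 6)^2] + [2/(s + 6)].
Invert each term: 5/(s - 6) ↔ 5e^(6t); 3/(s - 6)^2 ↔ 3t·e^(6t); 2/(s + 6) ↔ 2e^(-6t).

f(t) = 3*t*exp(6*t) + 5*exp(6*t) + 2*exp(-6*t)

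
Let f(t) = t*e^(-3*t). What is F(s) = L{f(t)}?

F(s) = (s + 3)^(-2)

L{e^(-3t)} = 1/(s + 3).
Then apply L{t·g(t)} = -d/ds[G(s)] with G(s) = 1/(s + 3):
differentiating 1 time and applying the sign gives (s + 3)^(-2).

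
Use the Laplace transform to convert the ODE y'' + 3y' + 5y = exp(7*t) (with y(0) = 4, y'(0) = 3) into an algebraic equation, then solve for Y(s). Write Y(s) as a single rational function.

Apply the Laplace transform to the equation.
With L{y''} = s^2 Y - s·y(0) - y'(0) and L{y'} = sY - y(0), with y(0) = 4, y'(0) = 3: the LHS transforms to (s^2 + 3*s + 5)Y - (4*s + 15).
The right side is L{exp(7*t)} = 1/(s - 7).
So (s^2 + 3*s + 5)Y = 1/(s - 7) + (4*s + 15).
Divide through and combine into a single rational function.

Y(s) = (4*s^2 - 13*s - 104)/(s^3 - 4*s^2 - 16*s - 35)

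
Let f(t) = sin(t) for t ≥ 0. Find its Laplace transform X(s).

L{sin(t)} = 1/(s^2 + 1).

X(s) = 1/(s^2 + 1)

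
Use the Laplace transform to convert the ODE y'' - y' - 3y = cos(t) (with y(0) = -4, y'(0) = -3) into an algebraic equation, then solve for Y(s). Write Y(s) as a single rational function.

Transform both sides with L{·}.
The derivative rules (L{y''} = s^2 Y - s·y(0) - y'(0) and L{y'} = sY - y(0), with y(0) = -4, y'(0) = -3) turn the left side into (s^2 - s - 3)Y - (-4*s + 1).
The right side is L{cos(t)} = s/(s^2 + 1).
So (s^2 - s - 3)Y = s/(s^2 + 1) + (-4*s + 1).
Divide through and combine into a single rational function.

Y(s) = (-4*s^3 + s^2 - 3*s + 1)/(s^4 - s^3 - 2*s^2 - s - 3)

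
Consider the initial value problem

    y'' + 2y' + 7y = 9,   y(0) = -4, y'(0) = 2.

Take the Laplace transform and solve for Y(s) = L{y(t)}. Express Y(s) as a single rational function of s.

Y(s) = (-4*s^2 - 6*s + 9)/(s^3 + 2*s^2 + 7*s)

Take the Laplace transform of both sides.
The derivative rules (L{y''} = s^2 Y - s·y(0) - y'(0) and L{y'} = sY - y(0), with y(0) = -4, y'(0) = 2) turn the left side into (s^2 + 2*s + 7)Y - (-4*s - 6).
The right side is L{9} = 9/s.
So (s^2 + 2*s + 7)Y = 9/s + (-4*s - 6).
Isolate Y and clear denominators.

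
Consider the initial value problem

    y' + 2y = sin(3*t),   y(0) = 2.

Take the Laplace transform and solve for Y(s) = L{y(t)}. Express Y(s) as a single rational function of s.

Y(s) = (2*s^2 + 21)/(s^3 + 2*s^2 + 9*s + 18)

Transform both sides with L{·}.
Using L{y'} = sY - y(0) = sY - 2, the left side becomes (s + 2)Y - (2).
The right side is L{sin(3*t)} = 3/(s^2 + 9).
So (s + 2)Y = 3/(s^2 + 9) + (2).
Solve for Y(s) and write it as one ratio of polynomials.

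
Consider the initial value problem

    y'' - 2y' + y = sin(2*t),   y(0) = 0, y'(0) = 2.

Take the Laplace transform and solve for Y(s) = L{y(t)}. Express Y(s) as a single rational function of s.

Apply the Laplace transform to the equation.
The derivative rules (L{y''} = s^2 Y - s·y(0) - y'(0) and L{y'} = sY - y(0), with y(0) = 0, y'(0) = 2) turn the left side into (s^2 - 2*s + 1)Y - (2).
The right side is L{sin(2*t)} = 2/(s^2 + 4).
So (s^2 - 2*s + 1)Y = 2/(s^2 + 4) + (2).
Solve for Y(s) and write it as one ratio of polynomials.

Y(s) = (2*s^2 + 10)/(s^4 - 2*s^3 + 5*s^2 - 8*s + 4)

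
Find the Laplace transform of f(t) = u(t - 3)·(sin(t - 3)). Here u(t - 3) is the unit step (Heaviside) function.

exp(-3*s)/(s^2 + 1)

By the second shifting theorem, L{u(t - c)·g(t - c)} = e^(-cs)·G(s) with c = 3 and G(s) = L{g(t)}.
L{sin(t)} = 1/(s^2 + 1).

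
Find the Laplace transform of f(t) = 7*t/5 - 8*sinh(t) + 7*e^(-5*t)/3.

Apply the Laplace transform termwise.
(-8)·[L{sinh(t)} = 1/(s^2 - 1)]; (7/3)·[L{e^(-5t)} = 1/(s + 5)]; (7/5)·[L{t} = 1!/s^2 = 1/s^2].

-8/(s^2 - 1) + 7/(3*(s + 5)) + 7/(5*s^2)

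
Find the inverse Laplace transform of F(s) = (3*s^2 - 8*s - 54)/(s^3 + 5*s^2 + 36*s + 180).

-3*sin(6*t) + 2*cos(6*t) + exp(-5*t)

Factor the denominator: s^3 + 5*s^2 + 36*s + 180 = (s + 5)*(s^2 + 36).
Partial fraction decomposition gives [1/(s + 5)] + [2*s/(s^2 + 36)] + [-18/(s^2 + 36)].
Invert each term: 1/(s + 5) ↔ e^(-5t); 2·s/(s^2 + 36) ↔ 2cos(6t); -3·6/(s^2 + 36) ↔ -3sin(6t).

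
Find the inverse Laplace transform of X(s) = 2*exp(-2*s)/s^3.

The factor e^(-2s) signals a time shift by c = 2 (second shifting theorem).
L{t^2} = 2!/s^3 = 2/s^3, so L^-1{2/s^3} = t^2.
Hence the inverse is u(t - 2) times that function evaluated at t - 2.

Heaviside(t - 2)*((t - 2)^2)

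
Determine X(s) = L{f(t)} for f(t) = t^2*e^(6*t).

X(s) = 2/(s - 6)^3

L{e^(6t)} = 1/(s - 6).
Then apply L{t^2·g(t)} = (-1)^2 d^2/ds^2[G(s)] with G(s) = 1/(s - 6):
differentiating 2 times and applying the sign gives 2/(s - 6)^3.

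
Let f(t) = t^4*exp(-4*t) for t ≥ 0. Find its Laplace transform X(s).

L{t^4} = 4!/s^5 = 24/s^5.
By the first shifting theorem, multiplying by e^(-4t) replaces s with s + 4.

X(s) = 24/(s + 4)^5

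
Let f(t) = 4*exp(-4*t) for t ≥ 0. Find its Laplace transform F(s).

L{4} = 4/s.
By the first shifting theorem, multiplying by e^(-4t) replaces s with s + 4.

F(s) = 4/(s + 4)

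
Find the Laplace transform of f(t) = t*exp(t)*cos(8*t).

L{cos(8t)} = s/(s^2 + 64).
Multiplying by e^(t) shifts s → s - 1, so L{exp(t)*cos(8*t)} = (s - 1)/((s - 1)^2 + 64).
Then apply L{t·g(t)} = -d/ds[G(s)] with G(s) = (s - 1)/((s - 1)^2 + 64):
differentiating 1 time and applying the sign gives (s - 9)*(s + 7)/(s^2 - 2*s + 65)^2.

(s - 9)*(s + 7)/(s^2 - 2*s + 65)^2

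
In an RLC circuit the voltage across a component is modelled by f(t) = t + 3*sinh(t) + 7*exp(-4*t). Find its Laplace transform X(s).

The transform is linear, so treat each term independently.
(7)·[L{e^(-4t)} = 1/(s + 4)]; L{t} = 1!/s^2 = 1/s^2; (3)·[L{sinh(t)} = 1/(s^2 - 1)].

X(s) = 3/(s^2 - 1) + 7/(s + 4) + s^(-2)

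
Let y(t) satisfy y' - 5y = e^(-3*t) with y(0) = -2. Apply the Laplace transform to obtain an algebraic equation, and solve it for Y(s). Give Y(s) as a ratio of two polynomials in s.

Apply the Laplace transform to the equation.
The derivative rules (L{y'} = sY - y(0) = sY - (-2)) turn the left side into (s - 5)Y - (-2).
The right side is L{e^(-3*t)} = 1/(s + 3).
So (s - 5)Y = 1/(s + 3) + (-2).
Isolate Y and clear denominators.

Y(s) = (-2*s - 5)/(s^2 - 2*s - 15)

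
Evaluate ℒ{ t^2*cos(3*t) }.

2*s*(s^2 - 27)/(s^2 + 9)^3

L{cos(3t)} = s/(s^2 + 9).
Then apply L{t^2·g(t)} = (-1)^2 d^2/ds^2[H(s)] with H(s) = s/(s^2 + 9):
differentiating 2 times and applying the sign gives 2*s*(s^2 - 27)/(s^2 + 9)^3.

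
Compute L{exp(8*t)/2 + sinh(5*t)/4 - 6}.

5/(4*(s^2 - 25)) + 1/(2*(s - 8)) - 6/s

By linearity of the Laplace transform, transform each term separately.
L{-6} = -6/s; (1/2)·[L{e^(8t)} = 1/(s - 8)]; (1/4)·[L{sinh(5t)} = 5/(s^2 - 25)].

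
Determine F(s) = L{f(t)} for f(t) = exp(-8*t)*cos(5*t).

L{cos(5t)} = s/(s^2 + 25).
By the first shifting theorem, multiplying by e^(-8t) replaces s with s + 8.

F(s) = (s + 8)/((s + 8)^2 + 25)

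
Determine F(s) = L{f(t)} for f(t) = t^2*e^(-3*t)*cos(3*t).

L{cos(3t)} = s/(s^2 + 9).
Multiplying by e^(-3t) shifts s → s + 3, so L{e^(-3*t)*cos(3*t)} = (s + 3)/((s + 3)^2 + 9).
Then apply L{t^2·g(t)} = (-1)^2 d^2/ds^2[G(s)] with G(s) = (s + 3)/((s + 3)^2 + 9):
differentiating 2 times and applying the sign gives 2*(s + 3)*(s^2 + 6*s - 18)/(s^2 + 6*s + 18)^3.

F(s) = 2*(s + 3)*(s^2 + 6*s - 18)/(s^2 + 6*s + 18)^3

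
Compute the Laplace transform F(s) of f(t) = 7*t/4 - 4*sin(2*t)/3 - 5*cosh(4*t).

F(s) = -5*s/(s^2 - 16) - 8/(3*(s^2 + 4)) + 7/(4*s^2)

The transform is linear, so treat each term independently.
(-5)·[L{cosh(4t)} = s/(s^2 - 16)]; (-4/3)·[L{sin(2t)} = 2/(s^2 + 4)]; (7/4)·[L{t} = 1!/s^2 = 1/s^2].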